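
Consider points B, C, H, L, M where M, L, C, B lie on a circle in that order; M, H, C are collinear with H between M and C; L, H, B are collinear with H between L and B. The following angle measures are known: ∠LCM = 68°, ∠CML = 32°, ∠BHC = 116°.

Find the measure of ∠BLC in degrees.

1. ∠LBM = 68°  [same arc ML]
2. ∠BHM = 64°  [linear pair at H on MC]
3. ∠BMC = 48°  [△MHB]
4. ∠BLC = 48°  [same arc CB]

∠BLC = 48°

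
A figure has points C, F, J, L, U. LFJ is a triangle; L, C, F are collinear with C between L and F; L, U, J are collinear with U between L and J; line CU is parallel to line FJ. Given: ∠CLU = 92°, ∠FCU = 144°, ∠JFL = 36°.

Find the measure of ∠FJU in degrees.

1. ∠FLJ = 92°  [C on LF, U on LJ]
2. ∠FJL = 52°  [△LFJ]
3. ∠FJU = 52°  [U on ray JL]

∠FJU = 52°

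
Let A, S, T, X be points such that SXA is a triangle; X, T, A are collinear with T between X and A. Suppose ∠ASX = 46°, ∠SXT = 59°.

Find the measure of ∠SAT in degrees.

∠SAT = 75°

1. ∠AXS = 59°  [T on ray XA]
2. ∠SAX = 75°  [△SXA]
3. ∠SAT = 75°  [T on ray AX]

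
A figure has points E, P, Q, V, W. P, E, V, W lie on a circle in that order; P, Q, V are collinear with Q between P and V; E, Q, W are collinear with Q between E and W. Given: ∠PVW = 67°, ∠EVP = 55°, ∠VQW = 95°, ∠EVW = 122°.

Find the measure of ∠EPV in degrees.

1. ∠PEW = 67°  [same arc PW]
2. ∠EQP = 95°  [vertical angles at Q]
3. ∠EPV = 18°  [△PQE]

∠EPV = 18°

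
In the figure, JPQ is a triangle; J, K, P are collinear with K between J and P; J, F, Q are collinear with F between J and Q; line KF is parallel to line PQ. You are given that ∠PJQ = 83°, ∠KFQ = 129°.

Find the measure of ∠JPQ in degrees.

1. ∠FJK = 83°  [K on JP, F on JQ]
2. ∠JFK = 51°  [linear pair at F on JQ]
3. ∠FKJ = 46°  [△JKF]
4. ∠JPQ = 46°  [KF∥PQ, corresponding at K]

∠JPQ = 46°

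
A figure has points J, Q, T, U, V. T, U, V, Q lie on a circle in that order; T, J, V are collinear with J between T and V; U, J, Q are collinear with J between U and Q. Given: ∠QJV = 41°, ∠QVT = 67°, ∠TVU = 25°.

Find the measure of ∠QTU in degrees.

1. ∠QUT = 67°  [same arc TQ]
2. ∠TQU = 25°  [same arc TU]
3. ∠QTU = 88°  [△TUQ]

∠QTU = 88°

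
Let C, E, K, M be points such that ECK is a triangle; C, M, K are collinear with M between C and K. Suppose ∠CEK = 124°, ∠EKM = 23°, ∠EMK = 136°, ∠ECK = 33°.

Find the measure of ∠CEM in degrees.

∠CEM = 103°

1. ∠CME = 44°  [linear pair at M on CK]
2. ∠ECM = 33°  [M on ray CK]
3. ∠CEM = 103°  [△ECM]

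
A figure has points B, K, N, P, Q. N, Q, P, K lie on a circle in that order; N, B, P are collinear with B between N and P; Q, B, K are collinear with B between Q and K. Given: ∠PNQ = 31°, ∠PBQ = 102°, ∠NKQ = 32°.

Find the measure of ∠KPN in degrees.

1. ∠PKQ = 31°  [same arc QP]
2. ∠KBN = 102°  [vertical angles at B]
3. ∠KBP = 78°  [linear pair at B on NP]
4. ∠KPN = 71°  [△PBK]

∠KPN = 71°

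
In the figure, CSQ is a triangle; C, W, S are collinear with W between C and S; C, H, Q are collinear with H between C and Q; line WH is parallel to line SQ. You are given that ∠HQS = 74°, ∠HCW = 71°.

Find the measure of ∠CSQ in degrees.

∠CSQ = 35°

1. ∠CQS = 74°  [H on ray QC]
2. ∠QCS = 71°  [W on CS, H on CQ]
3. ∠CSQ = 35°  [△CSQ]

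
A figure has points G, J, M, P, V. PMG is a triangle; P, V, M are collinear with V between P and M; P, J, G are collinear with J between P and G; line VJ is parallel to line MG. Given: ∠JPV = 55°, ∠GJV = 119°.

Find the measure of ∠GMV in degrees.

1. ∠PJV = 61°  [linear pair at J on PG]
2. ∠JVP = 64°  [△PVJ]
3. ∠JVM = 116°  [linear pair at V on PM]
4. ∠GMV = 64°  [VJ∥MG, co-interior at M–V]

∠GMV = 64°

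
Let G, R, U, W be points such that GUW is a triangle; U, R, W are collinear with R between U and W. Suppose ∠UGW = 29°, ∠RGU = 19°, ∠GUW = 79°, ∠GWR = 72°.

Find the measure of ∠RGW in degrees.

1. ∠GUR = 79°  [R on ray UW]
2. ∠GRU = 82°  [△GUR]
3. ∠GRW = 98°  [linear pair at R on UW]
4. ∠RGW = 10°  [△GRW]

∠RGW = 10°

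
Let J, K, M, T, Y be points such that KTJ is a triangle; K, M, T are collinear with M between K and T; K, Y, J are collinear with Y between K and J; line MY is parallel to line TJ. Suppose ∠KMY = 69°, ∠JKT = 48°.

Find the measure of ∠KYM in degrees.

∠KYM = 63°

1. ∠JTK = 69°  [MY∥TJ, corresponding at M]
2. ∠KJT = 63°  [△KTJ]
3. ∠KYM = 63°  [MY∥TJ, corresponding at Y]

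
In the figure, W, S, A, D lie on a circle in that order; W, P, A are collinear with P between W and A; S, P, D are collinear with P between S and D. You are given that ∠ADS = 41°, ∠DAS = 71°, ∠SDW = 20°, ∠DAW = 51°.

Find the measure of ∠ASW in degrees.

1. ∠AWS = 41°  [same arc SA]
2. ∠SAW = 20°  [same arc WS]
3. ∠ASW = 119°  [△WSA]

∠ASW = 119°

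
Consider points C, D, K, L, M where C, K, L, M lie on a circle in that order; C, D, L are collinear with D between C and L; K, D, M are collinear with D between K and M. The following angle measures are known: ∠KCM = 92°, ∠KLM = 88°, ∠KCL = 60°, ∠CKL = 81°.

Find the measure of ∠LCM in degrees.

∠LCM = 32°

1. ∠KML = 60°  [same arc KL]
2. ∠LKM = 32°  [△KLM]
3. ∠LCM = 32°  [same arc LM]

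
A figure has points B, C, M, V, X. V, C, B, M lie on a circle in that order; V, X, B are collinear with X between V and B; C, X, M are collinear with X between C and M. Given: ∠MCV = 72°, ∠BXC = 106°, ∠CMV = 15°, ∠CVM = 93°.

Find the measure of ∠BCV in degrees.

1. ∠CXV = 74°  [linear pair at X on VB]
2. ∠CBV = 15°  [same arc VC]
3. ∠BVC = 34°  [△VXC]
4. ∠BCV = 131°  [△VCB]

∠BCV = 131°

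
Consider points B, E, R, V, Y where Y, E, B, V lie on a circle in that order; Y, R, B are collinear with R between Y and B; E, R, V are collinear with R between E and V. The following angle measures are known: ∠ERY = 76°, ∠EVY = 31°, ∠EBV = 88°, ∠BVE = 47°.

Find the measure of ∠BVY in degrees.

∠BVY = 78°

1. ∠BRV = 76°  [vertical angles at R]
2. ∠BEV = 45°  [△EBV]
3. ∠VBY = 57°  [△BRV]
4. ∠BYV = 45°  [same arc BV]
5. ∠BVY = 78°  [△YBV]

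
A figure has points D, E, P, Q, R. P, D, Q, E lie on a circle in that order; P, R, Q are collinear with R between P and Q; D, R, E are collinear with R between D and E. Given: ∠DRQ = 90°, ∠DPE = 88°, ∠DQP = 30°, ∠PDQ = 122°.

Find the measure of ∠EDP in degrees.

1. ∠DRP = 90°  [linear pair at R on PQ]
2. ∠DPQ = 28°  [△PDQ]
3. ∠EDP = 62°  [△PRD]

∠EDP = 62°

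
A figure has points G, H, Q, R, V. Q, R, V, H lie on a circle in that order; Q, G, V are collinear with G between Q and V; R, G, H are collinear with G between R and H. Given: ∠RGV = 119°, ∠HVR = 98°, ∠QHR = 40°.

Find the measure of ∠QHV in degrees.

∠QHV = 101°

1. ∠HGQ = 119°  [vertical angles at G]
2. ∠HQR = 82°  [cyclic QRVH, opposite ∠Q+∠V]
3. ∠HRQ = 58°  [△QRH]
4. ∠HQV = 21°  [△QGH]
5. ∠HVQ = 58°  [same arc QH]
6. ∠QHV = 101°  [△QVH]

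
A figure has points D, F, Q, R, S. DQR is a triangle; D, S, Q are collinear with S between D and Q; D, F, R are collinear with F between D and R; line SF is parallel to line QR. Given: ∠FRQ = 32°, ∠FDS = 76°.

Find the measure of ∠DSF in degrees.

∠DSF = 72°

1. ∠DRQ = 32°  [F on ray RD]
2. ∠QDR = 76°  [S on DQ, F on DR]
3. ∠DQR = 72°  [△DQR]
4. ∠DSF = 72°  [SF∥QR, corresponding at S]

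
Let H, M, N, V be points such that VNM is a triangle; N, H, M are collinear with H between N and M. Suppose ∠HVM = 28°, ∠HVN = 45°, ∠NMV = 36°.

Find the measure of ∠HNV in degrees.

1. ∠HMV = 36°  [H on ray MN]
2. ∠MHV = 116°  [△VHM]
3. ∠NHV = 64°  [linear pair at H on NM]
4. ∠HNV = 71°  [△VNH]

∠HNV = 71°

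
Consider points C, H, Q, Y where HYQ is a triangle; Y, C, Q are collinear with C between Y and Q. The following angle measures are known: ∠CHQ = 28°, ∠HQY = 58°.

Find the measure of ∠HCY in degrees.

∠HCY = 86°

1. ∠CQH = 58°  [C on ray QY]
2. ∠HCQ = 94°  [△HCQ]
3. ∠HCY = 86°  [linear pair at C on YQ]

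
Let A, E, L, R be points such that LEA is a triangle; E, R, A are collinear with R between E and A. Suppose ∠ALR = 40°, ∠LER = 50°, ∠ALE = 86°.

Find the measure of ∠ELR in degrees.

∠ELR = 46°

1. ∠AEL = 50°  [R on ray EA]
2. ∠EAL = 44°  [△LEA]
3. ∠LAR = 44°  [R on ray AE]
4. ∠ARL = 96°  [△LRA]
5. ∠ERL = 84°  [linear pair at R on EA]
6. ∠ELR = 46°  [△LER]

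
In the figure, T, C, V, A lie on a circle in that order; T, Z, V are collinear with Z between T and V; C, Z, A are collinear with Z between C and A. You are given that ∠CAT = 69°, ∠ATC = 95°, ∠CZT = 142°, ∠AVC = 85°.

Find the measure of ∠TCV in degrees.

1. ∠CVT = 69°  [same arc TC]
2. ∠ACT = 16°  [△TCA]
3. ∠CTV = 22°  [△TZC]
4. ∠TCV = 89°  [△TCV]

∠TCV = 89°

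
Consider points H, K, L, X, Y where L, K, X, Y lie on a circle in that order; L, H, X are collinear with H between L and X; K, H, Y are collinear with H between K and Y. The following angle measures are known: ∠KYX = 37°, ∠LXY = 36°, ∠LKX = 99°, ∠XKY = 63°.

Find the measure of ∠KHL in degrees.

∠KHL = 107°

1. ∠KLX = 37°  [same arc KX]
2. ∠LKY = 36°  [same arc LY]
3. ∠KHL = 107°  [△LHK]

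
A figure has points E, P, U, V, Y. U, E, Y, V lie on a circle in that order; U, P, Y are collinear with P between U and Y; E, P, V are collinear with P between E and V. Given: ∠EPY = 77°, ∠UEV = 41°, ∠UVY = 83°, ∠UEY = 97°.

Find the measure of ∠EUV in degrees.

∠EUV = 92°

1. ∠UPV = 77°  [vertical angles at P]
2. ∠UYV = 41°  [same arc UV]
3. ∠VUY = 56°  [△UYV]
4. ∠EVU = 47°  [△UPV]
5. ∠EUV = 92°  [△UEV]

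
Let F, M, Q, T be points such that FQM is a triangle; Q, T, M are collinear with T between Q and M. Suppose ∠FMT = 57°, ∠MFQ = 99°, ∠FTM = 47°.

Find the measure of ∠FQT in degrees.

1. ∠FMQ = 57°  [T on ray MQ]
2. ∠FQM = 24°  [△FQM]
3. ∠FQT = 24°  [T on ray QM]

∠FQT = 24°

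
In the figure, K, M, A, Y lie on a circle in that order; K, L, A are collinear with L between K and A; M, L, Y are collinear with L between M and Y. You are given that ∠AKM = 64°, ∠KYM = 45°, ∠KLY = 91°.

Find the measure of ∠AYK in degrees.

∠AYK = 109°

1. ∠AYM = 64°  [same arc MA]
2. ∠AKY = 44°  [△KLY]
3. ∠ALY = 89°  [linear pair at L on KA]
4. ∠KAY = 27°  [△ALY]
5. ∠AYK = 109°  [△KAY]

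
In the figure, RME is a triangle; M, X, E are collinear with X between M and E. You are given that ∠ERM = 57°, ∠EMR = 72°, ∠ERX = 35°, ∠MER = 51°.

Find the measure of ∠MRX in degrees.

∠MRX = 22°

1. ∠RMX = 72°  [X on ray ME]
2. ∠REX = 51°  [X on ray EM]
3. ∠EXR = 94°  [△RXE]
4. ∠MXR = 86°  [linear pair at X on ME]
5. ∠MRX = 22°  [△RMX]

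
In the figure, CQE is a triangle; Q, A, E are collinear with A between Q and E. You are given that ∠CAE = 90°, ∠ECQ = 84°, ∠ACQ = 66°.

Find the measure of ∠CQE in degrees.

1. ∠CAQ = 90°  [linear pair at A on QE]
2. ∠AQC = 24°  [△CQA]
3. ∠CQE = 24°  [A on ray QE]

∠CQE = 24°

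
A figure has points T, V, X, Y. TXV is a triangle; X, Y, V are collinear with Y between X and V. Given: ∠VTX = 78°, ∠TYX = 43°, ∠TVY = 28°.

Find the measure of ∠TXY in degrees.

1. ∠TVX = 28°  [Y on ray VX]
2. ∠TXV = 74°  [△TXV]
3. ∠TXY = 74°  [Y on ray XV]

∠TXY = 74°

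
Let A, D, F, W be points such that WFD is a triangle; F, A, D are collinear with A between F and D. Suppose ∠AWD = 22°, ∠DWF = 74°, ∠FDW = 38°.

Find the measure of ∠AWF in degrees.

1. ∠DFW = 68°  [△WFD]
2. ∠ADW = 38°  [A on ray DF]
3. ∠AFW = 68°  [A on ray FD]
4. ∠DAW = 120°  [△WAD]
5. ∠FAW = 60°  [linear pair at A on FD]
6. ∠AWF = 52°  [△WFA]

∠AWF = 52°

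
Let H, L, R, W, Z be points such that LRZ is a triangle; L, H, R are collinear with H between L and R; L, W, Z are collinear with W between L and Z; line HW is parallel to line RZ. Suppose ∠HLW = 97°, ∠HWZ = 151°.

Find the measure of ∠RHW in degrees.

1. ∠HWL = 29°  [linear pair at W on LZ]
2. ∠LHW = 54°  [△LHW]
3. ∠RHW = 126°  [linear pair at H on LR]

∠RHW = 126°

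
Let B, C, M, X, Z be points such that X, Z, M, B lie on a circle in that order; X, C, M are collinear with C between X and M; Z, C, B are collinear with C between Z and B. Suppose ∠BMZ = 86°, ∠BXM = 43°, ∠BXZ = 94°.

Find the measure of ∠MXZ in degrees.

∠MXZ = 51°

1. ∠BZM = 43°  [same arc MB]
2. ∠MBZ = 51°  [△ZMB]
3. ∠MXZ = 51°  [same arc ZM]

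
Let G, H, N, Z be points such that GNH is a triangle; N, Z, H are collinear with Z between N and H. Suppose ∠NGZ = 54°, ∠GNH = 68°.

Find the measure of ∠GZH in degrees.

1. ∠GNZ = 68°  [Z on ray NH]
2. ∠GZN = 58°  [△GNZ]
3. ∠GZH = 122°  [linear pair at Z on NH]

∠GZH = 122°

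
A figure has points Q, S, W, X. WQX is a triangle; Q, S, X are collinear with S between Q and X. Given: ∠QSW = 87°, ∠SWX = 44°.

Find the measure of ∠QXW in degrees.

1. ∠WSX = 93°  [linear pair at S on QX]
2. ∠SXW = 43°  [△WSX]
3. ∠QXW = 43°  [S on ray XQ]

∠QXW = 43°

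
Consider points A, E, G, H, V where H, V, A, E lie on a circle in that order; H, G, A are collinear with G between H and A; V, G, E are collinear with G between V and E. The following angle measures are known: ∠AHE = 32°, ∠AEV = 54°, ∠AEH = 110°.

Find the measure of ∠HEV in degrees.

1. ∠AVE = 32°  [same arc AE]
2. ∠EAH = 38°  [△HAE]
3. ∠EAV = 94°  [△VAE]
4. ∠EVH = 38°  [same arc HE]
5. ∠EHV = 86°  [cyclic HVAE, opposite ∠H+∠A]
6. ∠HEV = 56°  [△HVE]

∠HEV = 56°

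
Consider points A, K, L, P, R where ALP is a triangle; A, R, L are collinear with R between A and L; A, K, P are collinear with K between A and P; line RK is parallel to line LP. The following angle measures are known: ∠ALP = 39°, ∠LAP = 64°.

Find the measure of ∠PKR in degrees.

1. ∠APL = 77°  [△ALP]
2. ∠AKR = 77°  [RK∥LP, corresponding at K]
3. ∠PKR = 103°  [linear pair at K on AP]

∠PKR = 103°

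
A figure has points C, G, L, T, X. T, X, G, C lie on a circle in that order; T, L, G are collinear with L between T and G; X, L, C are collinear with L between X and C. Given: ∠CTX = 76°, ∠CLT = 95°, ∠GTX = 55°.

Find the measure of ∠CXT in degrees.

∠CXT = 40°

1. ∠GLX = 95°  [vertical angles at L]
2. ∠TLX = 85°  [linear pair at L on TG]
3. ∠CXT = 40°  [△TLX]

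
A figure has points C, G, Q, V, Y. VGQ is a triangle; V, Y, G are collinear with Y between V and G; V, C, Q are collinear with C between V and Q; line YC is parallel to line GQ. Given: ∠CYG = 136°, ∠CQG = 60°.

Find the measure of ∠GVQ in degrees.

∠GVQ = 76°

1. ∠CYV = 44°  [linear pair at Y on VG]
2. ∠GQV = 60°  [C on ray QV]
3. ∠QGV = 44°  [YC∥GQ, corresponding at Y]
4. ∠GVQ = 76°  [△VGQ]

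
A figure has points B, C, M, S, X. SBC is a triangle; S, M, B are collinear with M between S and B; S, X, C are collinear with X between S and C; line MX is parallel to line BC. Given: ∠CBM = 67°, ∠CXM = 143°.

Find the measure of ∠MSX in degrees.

∠MSX = 76°

1. ∠CBS = 67°  [M on ray BS]
2. ∠MXS = 37°  [linear pair at X on SC]
3. ∠SMX = 67°  [MX∥BC, corresponding at M]
4. ∠MSX = 76°  [△SMX]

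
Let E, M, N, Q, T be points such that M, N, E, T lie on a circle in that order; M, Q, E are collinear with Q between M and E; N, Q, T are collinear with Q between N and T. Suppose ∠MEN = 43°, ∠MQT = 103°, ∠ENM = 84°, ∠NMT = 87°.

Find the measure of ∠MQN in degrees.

∠MQN = 77°

1. ∠MTN = 43°  [same arc MN]
2. ∠EMN = 53°  [△MNE]
3. ∠MNT = 50°  [△MNT]
4. ∠MQN = 77°  [△MQN]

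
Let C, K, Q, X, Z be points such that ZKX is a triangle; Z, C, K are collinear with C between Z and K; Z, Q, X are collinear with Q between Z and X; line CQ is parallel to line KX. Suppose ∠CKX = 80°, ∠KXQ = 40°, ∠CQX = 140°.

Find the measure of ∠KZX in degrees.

1. ∠XKZ = 80°  [C on ray KZ]
2. ∠KXZ = 40°  [Q on ray XZ]
3. ∠KZX = 60°  [△ZKX]

∠KZX = 60°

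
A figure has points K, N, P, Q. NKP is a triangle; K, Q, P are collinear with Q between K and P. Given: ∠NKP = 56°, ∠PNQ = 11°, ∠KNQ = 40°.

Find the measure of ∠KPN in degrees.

1. ∠NKQ = 56°  [Q on ray KP]
2. ∠KQN = 84°  [△NKQ]
3. ∠NQP = 96°  [linear pair at Q on KP]
4. ∠NPQ = 73°  [△NQP]
5. ∠KPN = 73°  [Q on ray PK]

∠KPN = 73°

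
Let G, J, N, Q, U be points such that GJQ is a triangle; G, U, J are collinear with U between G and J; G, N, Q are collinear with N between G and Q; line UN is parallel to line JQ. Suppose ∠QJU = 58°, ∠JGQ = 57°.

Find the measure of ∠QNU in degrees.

∠QNU = 115°

1. ∠GJQ = 58°  [U on ray JG]
2. ∠GQJ = 65°  [△GJQ]
3. ∠GNU = 65°  [UN∥JQ, corresponding at N]
4. ∠QNU = 115°  [linear pair at N on GQ]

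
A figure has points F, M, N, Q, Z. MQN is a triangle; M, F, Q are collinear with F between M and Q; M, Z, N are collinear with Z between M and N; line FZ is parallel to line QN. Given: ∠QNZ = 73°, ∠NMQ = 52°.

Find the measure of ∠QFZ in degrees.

∠QFZ = 125°

1. ∠MNQ = 73°  [Z on ray NM]
2. ∠MQN = 55°  [△MQN]
3. ∠MFZ = 55°  [FZ∥QN, corresponding at F]
4. ∠QFZ = 125°  [linear pair at F on MQ]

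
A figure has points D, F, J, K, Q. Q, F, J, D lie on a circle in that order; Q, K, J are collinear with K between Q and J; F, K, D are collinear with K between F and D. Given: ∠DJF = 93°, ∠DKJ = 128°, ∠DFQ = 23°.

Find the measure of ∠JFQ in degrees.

∠JFQ = 81°

1. ∠DQF = 87°  [cyclic QFJD, opposite ∠Q+∠J]
2. ∠FKQ = 128°  [vertical angles at K]
3. ∠FDQ = 70°  [△QFD]
4. ∠FQJ = 29°  [△QKF]
5. ∠FJQ = 70°  [same arc QF]
6. ∠JFQ = 81°  [△QFJ]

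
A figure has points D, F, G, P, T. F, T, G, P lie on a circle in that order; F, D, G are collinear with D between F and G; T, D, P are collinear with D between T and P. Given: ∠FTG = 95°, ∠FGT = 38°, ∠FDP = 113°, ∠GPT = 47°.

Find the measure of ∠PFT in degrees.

∠PFT = 76°

1. ∠FPT = 38°  [same arc FT]
2. ∠GDP = 67°  [linear pair at D on FG]
3. ∠FGP = 66°  [△GDP]
4. ∠FTP = 66°  [same arc FP]
5. ∠PFT = 76°  [△FTP]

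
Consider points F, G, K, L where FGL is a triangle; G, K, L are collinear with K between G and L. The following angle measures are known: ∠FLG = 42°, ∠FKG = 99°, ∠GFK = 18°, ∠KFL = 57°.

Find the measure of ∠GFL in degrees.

1. ∠FGK = 63°  [△FGK]
2. ∠FGL = 63°  [K on ray GL]
3. ∠GFL = 75°  [△FGL]

∠GFL = 75°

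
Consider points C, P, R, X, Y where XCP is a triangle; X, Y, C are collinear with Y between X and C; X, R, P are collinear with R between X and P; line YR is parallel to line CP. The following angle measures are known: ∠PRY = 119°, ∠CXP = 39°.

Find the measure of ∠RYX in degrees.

1. ∠XRY = 61°  [linear pair at R on XP]
2. ∠RXY = 39°  [Y on XC, R on XP]
3. ∠RYX = 80°  [△XYR]

∠RYX = 80°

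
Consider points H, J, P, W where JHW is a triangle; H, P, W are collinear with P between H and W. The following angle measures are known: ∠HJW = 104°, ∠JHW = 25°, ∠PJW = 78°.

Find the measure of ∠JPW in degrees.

∠JPW = 51°

1. ∠HWJ = 51°  [△JHW]
2. ∠JWP = 51°  [P on ray WH]
3. ∠JPW = 51°  [△JPW]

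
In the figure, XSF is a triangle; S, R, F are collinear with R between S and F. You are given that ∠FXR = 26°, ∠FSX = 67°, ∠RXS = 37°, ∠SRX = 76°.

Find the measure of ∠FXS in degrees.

1. ∠FRX = 104°  [linear pair at R on SF]
2. ∠RFX = 50°  [△XRF]
3. ∠SFX = 50°  [R on ray FS]
4. ∠FXS = 63°  [△XSF]

∠FXS = 63°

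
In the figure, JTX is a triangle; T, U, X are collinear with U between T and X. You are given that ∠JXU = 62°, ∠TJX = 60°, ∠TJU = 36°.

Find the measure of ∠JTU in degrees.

1. ∠JXT = 62°  [U on ray XT]
2. ∠JTX = 58°  [△JTX]
3. ∠JTU = 58°  [U on ray TX]

∠JTU = 58°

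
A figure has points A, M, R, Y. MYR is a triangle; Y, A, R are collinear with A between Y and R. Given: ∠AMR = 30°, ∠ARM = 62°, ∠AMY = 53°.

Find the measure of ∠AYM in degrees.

∠AYM = 35°

1. ∠MAR = 88°  [△MAR]
2. ∠MAY = 92°  [linear pair at A on YR]
3. ∠AYM = 35°  [△MYA]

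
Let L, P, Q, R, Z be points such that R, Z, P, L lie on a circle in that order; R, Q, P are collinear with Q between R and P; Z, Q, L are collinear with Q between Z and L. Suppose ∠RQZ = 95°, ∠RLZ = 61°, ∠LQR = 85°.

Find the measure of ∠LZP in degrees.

1. ∠PQZ = 85°  [linear pair at Q on RP]
2. ∠RPZ = 61°  [same arc RZ]
3. ∠LZP = 34°  [△ZQP]

∠LZP = 34°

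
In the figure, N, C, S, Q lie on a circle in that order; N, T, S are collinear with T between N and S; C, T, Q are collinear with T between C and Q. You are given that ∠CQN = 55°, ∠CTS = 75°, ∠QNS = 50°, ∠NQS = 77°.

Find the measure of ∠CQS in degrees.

1. ∠NTQ = 75°  [△NTQ]
2. ∠NSQ = 53°  [△NSQ]
3. ∠QTS = 105°  [linear pair at T on NS]
4. ∠CQS = 22°  [△STQ]

∠CQS = 22°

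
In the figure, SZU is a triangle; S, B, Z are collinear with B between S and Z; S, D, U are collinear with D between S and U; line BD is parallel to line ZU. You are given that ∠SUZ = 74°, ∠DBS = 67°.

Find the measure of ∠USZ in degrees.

1. ∠BDS = 74°  [BD∥ZU, corresponding at D]
2. ∠BSD = 39°  [△SBD]
3. ∠USZ = 39°  [B on SZ, D on SU]

∠USZ = 39°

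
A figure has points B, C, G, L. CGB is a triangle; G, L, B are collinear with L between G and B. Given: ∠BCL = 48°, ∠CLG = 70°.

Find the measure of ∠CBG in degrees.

1. ∠BLC = 110°  [linear pair at L on GB]
2. ∠CBL = 22°  [△CLB]
3. ∠CBG = 22°  [L on ray BG]

∠CBG = 22°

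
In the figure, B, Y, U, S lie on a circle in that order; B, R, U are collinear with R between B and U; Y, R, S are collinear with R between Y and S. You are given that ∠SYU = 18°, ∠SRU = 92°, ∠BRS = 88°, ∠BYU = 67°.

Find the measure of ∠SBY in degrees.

1. ∠SBU = 18°  [same arc US]
2. ∠BSY = 74°  [△BRS]
3. ∠BSU = 113°  [cyclic BYUS, opposite ∠Y+∠S]
4. ∠BUS = 49°  [△BUS]
5. ∠BYS = 49°  [same arc BS]
6. ∠SBY = 57°  [△BYS]

∠SBY = 57°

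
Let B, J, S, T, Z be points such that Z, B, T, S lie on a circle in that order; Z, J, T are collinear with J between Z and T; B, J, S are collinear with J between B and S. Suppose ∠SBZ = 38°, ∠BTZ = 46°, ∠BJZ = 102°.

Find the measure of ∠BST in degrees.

1. ∠STZ = 38°  [same arc ZS]
2. ∠SJT = 102°  [vertical angles at J]
3. ∠BST = 40°  [△TJS]

∠BST = 40°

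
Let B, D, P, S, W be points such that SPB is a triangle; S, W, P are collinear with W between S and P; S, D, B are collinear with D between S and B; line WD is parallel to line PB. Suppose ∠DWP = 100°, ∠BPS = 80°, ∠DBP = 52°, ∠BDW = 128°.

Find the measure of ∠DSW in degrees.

∠DSW = 48°

1. ∠DWS = 80°  [linear pair at W on SP]
2. ∠SDW = 52°  [linear pair at D on SB]
3. ∠DSW = 48°  [△SWD]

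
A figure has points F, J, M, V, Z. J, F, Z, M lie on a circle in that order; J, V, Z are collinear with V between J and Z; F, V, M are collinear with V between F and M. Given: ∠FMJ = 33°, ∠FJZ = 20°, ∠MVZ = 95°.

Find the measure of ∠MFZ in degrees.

1. ∠FZJ = 33°  [same arc JF]
2. ∠FVJ = 95°  [vertical angles at V]
3. ∠FVZ = 85°  [linear pair at V on JZ]
4. ∠MFZ = 62°  [△FVZ]

∠MFZ = 62°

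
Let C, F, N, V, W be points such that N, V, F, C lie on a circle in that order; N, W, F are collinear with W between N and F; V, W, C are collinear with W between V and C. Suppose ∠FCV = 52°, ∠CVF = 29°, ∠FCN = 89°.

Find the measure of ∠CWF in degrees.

∠CWF = 66°

1. ∠CNF = 29°  [same arc FC]
2. ∠CFN = 62°  [△NFC]
3. ∠CWF = 66°  [△FWC]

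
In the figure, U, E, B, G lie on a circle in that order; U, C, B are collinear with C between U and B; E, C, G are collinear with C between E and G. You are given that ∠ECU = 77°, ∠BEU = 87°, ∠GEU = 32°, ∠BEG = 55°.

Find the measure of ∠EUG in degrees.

1. ∠BUE = 71°  [△UCE]
2. ∠EBU = 22°  [△UEB]
3. ∠EGU = 22°  [same arc UE]
4. ∠EUG = 126°  [△UEG]

∠EUG = 126°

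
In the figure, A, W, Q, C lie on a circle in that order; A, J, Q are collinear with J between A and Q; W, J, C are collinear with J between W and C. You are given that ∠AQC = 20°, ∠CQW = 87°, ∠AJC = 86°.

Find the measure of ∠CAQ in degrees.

1. ∠AWC = 20°  [same arc AC]
2. ∠CAW = 93°  [cyclic AWQC, opposite ∠A+∠Q]
3. ∠ACW = 67°  [△AWC]
4. ∠CAQ = 27°  [△AJC]

∠CAQ = 27°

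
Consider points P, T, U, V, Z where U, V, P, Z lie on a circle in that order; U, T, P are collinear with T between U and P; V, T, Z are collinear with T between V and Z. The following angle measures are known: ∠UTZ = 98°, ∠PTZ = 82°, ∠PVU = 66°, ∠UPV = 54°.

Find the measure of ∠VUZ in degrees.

1. ∠UTV = 82°  [vertical angles at T]
2. ∠PUV = 60°  [△UVP]
3. ∠UZV = 54°  [same arc UV]
4. ∠UVZ = 38°  [△UTV]
5. ∠VUZ = 88°  [△UVZ]

∠VUZ = 88°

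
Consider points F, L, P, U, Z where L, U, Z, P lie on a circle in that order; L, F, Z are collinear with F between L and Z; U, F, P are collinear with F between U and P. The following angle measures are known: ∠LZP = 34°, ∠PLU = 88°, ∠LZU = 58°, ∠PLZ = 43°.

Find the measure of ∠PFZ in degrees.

∠PFZ = 101°

1. ∠LUP = 34°  [same arc LP]
2. ∠LPU = 58°  [△LUP]
3. ∠LFP = 79°  [△LFP]
4. ∠PFZ = 101°  [linear pair at F on LZ]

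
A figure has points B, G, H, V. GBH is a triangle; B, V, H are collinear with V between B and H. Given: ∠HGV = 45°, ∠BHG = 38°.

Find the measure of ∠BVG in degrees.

∠BVG = 83°

1. ∠GHV = 38°  [V on ray HB]
2. ∠GVH = 97°  [△GVH]
3. ∠BVG = 83°  [linear pair at V on BH]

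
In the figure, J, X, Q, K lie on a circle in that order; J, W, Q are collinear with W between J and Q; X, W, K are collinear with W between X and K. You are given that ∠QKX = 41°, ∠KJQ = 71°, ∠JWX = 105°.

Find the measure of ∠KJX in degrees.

∠KJX = 112°

1. ∠KXQ = 71°  [same arc QK]
2. ∠KQX = 68°  [△XQK]
3. ∠KJX = 112°  [cyclic JXQK, opposite ∠J+∠Q]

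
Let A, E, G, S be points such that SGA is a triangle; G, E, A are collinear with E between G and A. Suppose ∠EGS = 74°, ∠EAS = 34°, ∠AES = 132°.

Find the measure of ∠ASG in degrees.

∠ASG = 72°

1. ∠AGS = 74°  [E on ray GA]
2. ∠GAS = 34°  [E on ray AG]
3. ∠ASG = 72°  [△SGA]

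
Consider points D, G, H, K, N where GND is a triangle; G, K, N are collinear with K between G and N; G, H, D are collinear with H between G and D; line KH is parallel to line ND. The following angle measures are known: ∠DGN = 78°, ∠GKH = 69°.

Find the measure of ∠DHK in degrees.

∠DHK = 147°

1. ∠HGK = 78°  [K on GN, H on GD]
2. ∠GHK = 33°  [△GKH]
3. ∠DHK = 147°  [linear pair at H on GD]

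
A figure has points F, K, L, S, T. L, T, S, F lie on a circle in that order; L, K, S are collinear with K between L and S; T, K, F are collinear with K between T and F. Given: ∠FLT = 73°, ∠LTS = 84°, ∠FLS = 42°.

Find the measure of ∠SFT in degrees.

∠SFT = 31°

1. ∠FST = 107°  [cyclic LTSF, opposite ∠L+∠S]
2. ∠FTS = 42°  [same arc SF]
3. ∠SFT = 31°  [△TSF]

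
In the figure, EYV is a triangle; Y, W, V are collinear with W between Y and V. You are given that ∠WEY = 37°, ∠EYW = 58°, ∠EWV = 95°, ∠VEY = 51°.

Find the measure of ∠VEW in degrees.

∠VEW = 14°

1. ∠EYV = 58°  [W on ray YV]
2. ∠EVY = 71°  [△EYV]
3. ∠EVW = 71°  [W on ray VY]
4. ∠VEW = 14°  [△EWV]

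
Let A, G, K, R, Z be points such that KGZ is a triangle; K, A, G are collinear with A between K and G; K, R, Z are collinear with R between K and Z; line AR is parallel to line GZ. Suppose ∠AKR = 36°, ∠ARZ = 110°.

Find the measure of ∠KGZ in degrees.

1. ∠ARK = 70°  [linear pair at R on KZ]
2. ∠KAR = 74°  [△KAR]
3. ∠KGZ = 74°  [AR∥GZ, corresponding at A]

∠KGZ = 74°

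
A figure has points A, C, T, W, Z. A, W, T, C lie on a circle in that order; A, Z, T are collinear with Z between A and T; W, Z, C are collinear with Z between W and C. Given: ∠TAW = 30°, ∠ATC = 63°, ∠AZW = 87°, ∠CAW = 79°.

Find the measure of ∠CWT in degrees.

1. ∠TCW = 30°  [same arc WT]
2. ∠CTW = 101°  [cyclic AWTC, opposite ∠A+∠T]
3. ∠CWT = 49°  [△WTC]

∠CWT = 49°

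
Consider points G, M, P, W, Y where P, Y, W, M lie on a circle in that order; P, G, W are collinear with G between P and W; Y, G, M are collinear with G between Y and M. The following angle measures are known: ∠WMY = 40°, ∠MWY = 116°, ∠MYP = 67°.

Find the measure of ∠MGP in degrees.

1. ∠MYW = 24°  [△YWM]
2. ∠MPY = 64°  [cyclic PYWM, opposite ∠P+∠W]
3. ∠PMY = 49°  [△PYM]
4. ∠MPW = 24°  [same arc WM]
5. ∠MGP = 107°  [△PGM]

∠MGP = 107°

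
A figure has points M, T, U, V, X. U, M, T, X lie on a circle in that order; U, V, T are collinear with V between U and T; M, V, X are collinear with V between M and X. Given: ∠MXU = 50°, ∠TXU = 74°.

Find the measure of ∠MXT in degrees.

∠MXT = 24°

1. ∠MTU = 50°  [same arc UM]
2. ∠TMU = 106°  [cyclic UMTX, opposite ∠M+∠X]
3. ∠MUT = 24°  [△UMT]
4. ∠MXT = 24°  [same arc MT]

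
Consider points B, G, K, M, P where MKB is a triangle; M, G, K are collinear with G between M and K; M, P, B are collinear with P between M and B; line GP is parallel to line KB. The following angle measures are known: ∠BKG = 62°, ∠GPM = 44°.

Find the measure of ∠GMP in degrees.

1. ∠BKM = 62°  [G on ray KM]
2. ∠KBM = 44°  [GP∥KB, corresponding at P]
3. ∠BMK = 74°  [△MKB]
4. ∠GMP = 74°  [G on MK, P on MB]

∠GMP = 74°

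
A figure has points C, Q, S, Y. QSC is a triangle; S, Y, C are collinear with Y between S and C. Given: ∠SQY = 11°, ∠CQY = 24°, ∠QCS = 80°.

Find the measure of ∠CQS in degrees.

∠CQS = 35°

1. ∠QCY = 80°  [Y on ray CS]
2. ∠CYQ = 76°  [△QYC]
3. ∠QYS = 104°  [linear pair at Y on SC]
4. ∠QSY = 65°  [△QSY]
5. ∠CSQ = 65°  [Y on ray SC]
6. ∠CQS = 35°  [△QSC]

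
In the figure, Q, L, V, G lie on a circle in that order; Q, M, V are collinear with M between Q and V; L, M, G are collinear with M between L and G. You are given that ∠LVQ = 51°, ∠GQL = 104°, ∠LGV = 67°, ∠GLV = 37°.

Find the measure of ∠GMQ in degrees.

∠GMQ = 92°

1. ∠LGQ = 51°  [same arc QL]
2. ∠GQV = 37°  [same arc VG]
3. ∠GMQ = 92°  [△QMG]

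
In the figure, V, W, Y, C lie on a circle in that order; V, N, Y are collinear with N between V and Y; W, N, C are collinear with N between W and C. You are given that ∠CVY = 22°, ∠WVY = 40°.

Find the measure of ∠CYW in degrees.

1. ∠CWY = 22°  [same arc YC]
2. ∠WCY = 40°  [same arc WY]
3. ∠CYW = 118°  [△WYC]

∠CYW = 118°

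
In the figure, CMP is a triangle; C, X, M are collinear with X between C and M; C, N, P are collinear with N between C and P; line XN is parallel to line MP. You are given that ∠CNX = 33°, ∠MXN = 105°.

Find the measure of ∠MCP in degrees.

1. ∠CXN = 75°  [linear pair at X on CM]
2. ∠NCX = 72°  [△CXN]
3. ∠MCP = 72°  [X on CM, N on CP]

∠MCP = 72°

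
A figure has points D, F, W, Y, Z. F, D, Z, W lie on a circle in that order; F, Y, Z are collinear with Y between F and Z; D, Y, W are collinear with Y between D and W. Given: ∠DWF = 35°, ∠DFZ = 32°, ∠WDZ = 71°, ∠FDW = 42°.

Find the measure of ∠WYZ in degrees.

∠WYZ = 106°

1. ∠DWZ = 32°  [same arc DZ]
2. ∠FZW = 42°  [same arc FW]
3. ∠WYZ = 106°  [△ZYW]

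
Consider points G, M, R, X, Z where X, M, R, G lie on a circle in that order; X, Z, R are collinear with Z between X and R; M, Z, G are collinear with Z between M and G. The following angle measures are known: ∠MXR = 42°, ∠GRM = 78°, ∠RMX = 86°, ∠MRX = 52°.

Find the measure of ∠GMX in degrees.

1. ∠GXM = 102°  [cyclic XMRG, opposite ∠X+∠R]
2. ∠MGX = 52°  [same arc XM]
3. ∠GMX = 26°  [△XMG]

∠GMX = 26°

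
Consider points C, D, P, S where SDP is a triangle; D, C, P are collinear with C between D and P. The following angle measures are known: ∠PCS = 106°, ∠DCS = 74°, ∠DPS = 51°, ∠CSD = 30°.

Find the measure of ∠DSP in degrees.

∠DSP = 53°

1. ∠CDS = 76°  [△SDC]
2. ∠PDS = 76°  [C on ray DP]
3. ∠DSP = 53°  [△SDP]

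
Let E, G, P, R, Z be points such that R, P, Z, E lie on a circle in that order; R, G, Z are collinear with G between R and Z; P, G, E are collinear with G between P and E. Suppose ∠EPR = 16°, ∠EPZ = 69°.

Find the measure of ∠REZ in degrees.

1. ∠EZR = 16°  [same arc RE]
2. ∠ERZ = 69°  [same arc ZE]
3. ∠REZ = 95°  [△RZE]

∠REZ = 95°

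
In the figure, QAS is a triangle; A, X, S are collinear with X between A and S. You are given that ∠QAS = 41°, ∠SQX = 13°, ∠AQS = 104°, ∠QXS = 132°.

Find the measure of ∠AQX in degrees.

1. ∠QAX = 41°  [X on ray AS]
2. ∠AXQ = 48°  [linear pair at X on AS]
3. ∠AQX = 91°  [△QAX]

∠AQX = 91°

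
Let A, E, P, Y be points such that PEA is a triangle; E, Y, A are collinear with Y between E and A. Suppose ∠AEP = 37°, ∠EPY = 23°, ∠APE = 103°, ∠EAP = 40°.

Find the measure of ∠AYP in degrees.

1. ∠PEY = 37°  [Y on ray EA]
2. ∠EYP = 120°  [△PEY]
3. ∠AYP = 60°  [linear pair at Y on EA]

∠AYP = 60°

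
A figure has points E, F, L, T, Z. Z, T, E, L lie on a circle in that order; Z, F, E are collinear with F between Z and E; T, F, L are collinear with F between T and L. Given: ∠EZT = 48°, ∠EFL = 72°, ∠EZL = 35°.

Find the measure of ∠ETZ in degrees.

1. ∠ELT = 48°  [same arc TE]
2. ∠LEZ = 60°  [△EFL]
3. ∠ELZ = 85°  [△ZEL]
4. ∠ETZ = 95°  [cyclic ZTEL, opposite ∠T+∠L]

∠ETZ = 95°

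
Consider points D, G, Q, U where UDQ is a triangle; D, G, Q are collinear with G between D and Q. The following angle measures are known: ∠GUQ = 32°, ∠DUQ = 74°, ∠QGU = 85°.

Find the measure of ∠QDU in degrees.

∠QDU = 43°

1. ∠GQU = 63°  [△UGQ]
2. ∠DQU = 63°  [G on ray QD]
3. ∠QDU = 43°  [△UDQ]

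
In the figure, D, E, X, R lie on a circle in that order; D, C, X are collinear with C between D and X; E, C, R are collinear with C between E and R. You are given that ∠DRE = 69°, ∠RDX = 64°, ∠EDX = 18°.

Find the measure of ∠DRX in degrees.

1. ∠DXE = 69°  [same arc DE]
2. ∠DEX = 93°  [△DEX]
3. ∠DRX = 87°  [cyclic DEXR, opposite ∠E+∠R]

∠DRX = 87°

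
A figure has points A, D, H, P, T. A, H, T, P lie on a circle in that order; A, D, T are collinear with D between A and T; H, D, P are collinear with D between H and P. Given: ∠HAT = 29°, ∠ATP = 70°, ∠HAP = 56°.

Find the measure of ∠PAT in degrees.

∠PAT = 27°

1. ∠HPT = 29°  [same arc HT]
2. ∠AHP = 70°  [same arc AP]
3. ∠PDT = 81°  [△TDP]
4. ∠APH = 54°  [△AHP]
5. ∠ADP = 99°  [linear pair at D on AT]
6. ∠PAT = 27°  [△ADP]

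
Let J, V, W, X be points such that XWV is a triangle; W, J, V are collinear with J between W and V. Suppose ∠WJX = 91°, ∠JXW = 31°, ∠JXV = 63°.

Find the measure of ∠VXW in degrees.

1. ∠JWX = 58°  [△XWJ]
2. ∠VJX = 89°  [linear pair at J on WV]
3. ∠JVX = 28°  [△XJV]
4. ∠VWX = 58°  [J on ray WV]
5. ∠WVX = 28°  [J on ray VW]
6. ∠VXW = 94°  [△XWV]

∠VXW = 94°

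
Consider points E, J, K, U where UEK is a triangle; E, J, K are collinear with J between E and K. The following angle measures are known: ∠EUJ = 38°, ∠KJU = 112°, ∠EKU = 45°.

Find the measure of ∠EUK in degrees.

1. ∠EJU = 68°  [linear pair at J on EK]
2. ∠JEU = 74°  [△UEJ]
3. ∠KEU = 74°  [J on ray EK]
4. ∠EUK = 61°  [△UEK]

∠EUK = 61°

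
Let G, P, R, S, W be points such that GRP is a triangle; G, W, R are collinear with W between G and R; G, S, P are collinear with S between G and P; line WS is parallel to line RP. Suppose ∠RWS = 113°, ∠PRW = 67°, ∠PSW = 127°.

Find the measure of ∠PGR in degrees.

1. ∠GWS = 67°  [linear pair at W on GR]
2. ∠GSW = 53°  [linear pair at S on GP]
3. ∠SGW = 60°  [△GWS]
4. ∠PGR = 60°  [W on GR, S on GP]

∠PGR = 60°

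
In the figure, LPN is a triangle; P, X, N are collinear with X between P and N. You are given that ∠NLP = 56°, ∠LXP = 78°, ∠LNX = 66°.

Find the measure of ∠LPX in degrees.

1. ∠LNP = 66°  [X on ray NP]
2. ∠LPN = 58°  [△LPN]
3. ∠LPX = 58°  [X on ray PN]

∠LPX = 58°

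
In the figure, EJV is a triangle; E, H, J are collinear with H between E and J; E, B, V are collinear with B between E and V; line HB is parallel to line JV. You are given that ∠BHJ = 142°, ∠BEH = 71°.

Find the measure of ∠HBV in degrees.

∠HBV = 109°

1. ∠BHE = 38°  [linear pair at H on EJ]
2. ∠EBH = 71°  [△EHB]
3. ∠HBV = 109°  [linear pair at B on EV]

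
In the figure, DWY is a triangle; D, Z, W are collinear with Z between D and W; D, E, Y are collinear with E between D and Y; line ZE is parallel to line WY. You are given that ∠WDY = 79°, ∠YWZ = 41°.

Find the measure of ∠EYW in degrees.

1. ∠DWY = 41°  [Z on ray WD]
2. ∠DYW = 60°  [△DWY]
3. ∠EYW = 60°  [E on ray YD]

∠EYW = 60°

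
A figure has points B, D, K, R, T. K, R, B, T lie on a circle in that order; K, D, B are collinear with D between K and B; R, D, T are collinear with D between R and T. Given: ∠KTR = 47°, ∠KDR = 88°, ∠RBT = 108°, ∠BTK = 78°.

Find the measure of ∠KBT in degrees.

∠KBT = 61°

1. ∠RKT = 72°  [cyclic KRBT, opposite ∠K+∠B]
2. ∠KRT = 61°  [△KRT]
3. ∠KBT = 61°  [same arc KT]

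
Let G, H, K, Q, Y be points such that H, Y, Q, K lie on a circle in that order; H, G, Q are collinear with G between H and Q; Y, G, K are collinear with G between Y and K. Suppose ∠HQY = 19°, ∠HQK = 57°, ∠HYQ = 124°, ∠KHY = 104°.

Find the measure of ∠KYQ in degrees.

1. ∠QHY = 37°  [△HYQ]
2. ∠KQY = 76°  [cyclic HYQK, opposite ∠H+∠Q]
3. ∠QKY = 37°  [same arc YQ]
4. ∠KYQ = 67°  [△YQK]

∠KYQ = 67°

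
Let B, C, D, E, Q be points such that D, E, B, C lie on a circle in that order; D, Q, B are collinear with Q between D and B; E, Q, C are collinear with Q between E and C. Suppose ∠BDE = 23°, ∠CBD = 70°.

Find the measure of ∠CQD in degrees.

∠CQD = 93°

1. ∠BCE = 23°  [same arc EB]
2. ∠BQC = 87°  [△BQC]
3. ∠CQD = 93°  [linear pair at Q on DB]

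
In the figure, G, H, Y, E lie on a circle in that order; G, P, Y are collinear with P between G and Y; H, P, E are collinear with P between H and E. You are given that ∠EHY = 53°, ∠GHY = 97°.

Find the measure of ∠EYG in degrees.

∠EYG = 44°

1. ∠EGY = 53°  [same arc YE]
2. ∠GEY = 83°  [cyclic GHYE, opposite ∠H+∠E]
3. ∠EYG = 44°  [△GYE]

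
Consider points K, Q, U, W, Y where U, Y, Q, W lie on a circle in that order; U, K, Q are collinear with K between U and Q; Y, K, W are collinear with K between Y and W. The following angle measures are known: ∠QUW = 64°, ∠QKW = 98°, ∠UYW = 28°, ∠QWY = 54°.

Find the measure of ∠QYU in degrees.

∠QYU = 92°

1. ∠UQW = 28°  [△QKW]
2. ∠QWU = 88°  [△UQW]
3. ∠QYU = 92°  [cyclic UYQW, opposite ∠Y+∠W]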